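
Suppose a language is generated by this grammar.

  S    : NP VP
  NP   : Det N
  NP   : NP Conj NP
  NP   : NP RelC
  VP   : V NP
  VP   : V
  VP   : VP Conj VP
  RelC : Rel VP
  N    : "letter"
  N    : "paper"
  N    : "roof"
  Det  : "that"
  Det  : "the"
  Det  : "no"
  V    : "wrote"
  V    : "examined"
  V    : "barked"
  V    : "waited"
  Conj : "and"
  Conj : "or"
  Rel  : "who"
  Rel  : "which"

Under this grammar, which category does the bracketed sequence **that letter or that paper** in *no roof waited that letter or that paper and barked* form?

S
  NP
    Det: no
    N: roof
  VP
    VP
      V: waited
      NP
        NP
          Det: that
          N: letter
        Conj: or
        NP
          Det: that
          N: paper
    Conj: and
    VP
      V: barked
The span 'that letter or that paper' is the NP node built by NP → NP Conj NP.

NP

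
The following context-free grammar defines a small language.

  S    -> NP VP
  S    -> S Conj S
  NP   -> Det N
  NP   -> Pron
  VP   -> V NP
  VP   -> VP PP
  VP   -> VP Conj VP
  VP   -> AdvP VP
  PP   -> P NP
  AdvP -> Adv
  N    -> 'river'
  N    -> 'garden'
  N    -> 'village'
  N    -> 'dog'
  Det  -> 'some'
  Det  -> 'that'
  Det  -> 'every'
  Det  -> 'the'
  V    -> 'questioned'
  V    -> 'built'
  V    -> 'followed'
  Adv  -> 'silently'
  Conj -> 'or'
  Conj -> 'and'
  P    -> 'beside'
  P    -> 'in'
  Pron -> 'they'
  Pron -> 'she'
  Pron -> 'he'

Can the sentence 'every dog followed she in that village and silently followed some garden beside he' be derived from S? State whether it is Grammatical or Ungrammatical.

Grammatical

S
  NP
    Det: every
    N: dog
  VP
    VP
      VP
        VP
          V: followed
          NP
            Pron: she
        PP
          P: in
          NP
            Det: that
            N: village
      Conj: and
      VP
        AdvP
          Adv: silently
        VP
          V: followed
          NP
            Det: some
            N: garden
    PP
      P: beside
      NP
        Pron: he
Every word is introduced by a lexical rule and the phrasal rules combine the resulting categories into a single S.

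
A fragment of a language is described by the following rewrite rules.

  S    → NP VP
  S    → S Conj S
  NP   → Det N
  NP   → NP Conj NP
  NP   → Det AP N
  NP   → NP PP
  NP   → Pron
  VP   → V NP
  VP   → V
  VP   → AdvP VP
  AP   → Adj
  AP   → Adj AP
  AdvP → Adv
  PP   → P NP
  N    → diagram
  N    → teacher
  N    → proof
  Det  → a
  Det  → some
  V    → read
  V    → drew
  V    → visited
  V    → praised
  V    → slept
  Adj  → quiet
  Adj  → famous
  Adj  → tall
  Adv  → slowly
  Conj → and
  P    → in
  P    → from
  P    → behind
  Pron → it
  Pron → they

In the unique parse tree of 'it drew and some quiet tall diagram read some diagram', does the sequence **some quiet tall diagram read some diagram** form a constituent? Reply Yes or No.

Yes

[S [S [NP [Pron it]] [VP [V drew]]] [Conj and] [S [NP [Det some] [AP [Adj quiet] [AP [Adj tall]]] [N diagram]] [VP [V read] [NP [Det some] [N diagram]]]]]
The words 'some quiet tall diagram read some diagram' are exhaustively dominated by a single S node (built by S → NP VP), so they form a constituent.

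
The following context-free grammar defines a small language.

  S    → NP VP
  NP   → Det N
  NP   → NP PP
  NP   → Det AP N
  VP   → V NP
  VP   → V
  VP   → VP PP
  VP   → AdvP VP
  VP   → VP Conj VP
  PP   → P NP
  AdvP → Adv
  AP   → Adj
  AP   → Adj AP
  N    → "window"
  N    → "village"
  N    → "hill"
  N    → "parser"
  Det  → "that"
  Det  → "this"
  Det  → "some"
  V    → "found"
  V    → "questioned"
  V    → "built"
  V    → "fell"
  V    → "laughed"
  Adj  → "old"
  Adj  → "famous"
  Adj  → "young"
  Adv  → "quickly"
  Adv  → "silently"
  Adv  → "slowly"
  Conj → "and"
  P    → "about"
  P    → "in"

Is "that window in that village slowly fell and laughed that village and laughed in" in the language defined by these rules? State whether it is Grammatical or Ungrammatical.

For S → NP VP, every NP-prefix leaves a non-VP remainder: after 'that window' the remainder is not a VP; after 'that window in that village' the remainder is not a VP.

Ungrammatical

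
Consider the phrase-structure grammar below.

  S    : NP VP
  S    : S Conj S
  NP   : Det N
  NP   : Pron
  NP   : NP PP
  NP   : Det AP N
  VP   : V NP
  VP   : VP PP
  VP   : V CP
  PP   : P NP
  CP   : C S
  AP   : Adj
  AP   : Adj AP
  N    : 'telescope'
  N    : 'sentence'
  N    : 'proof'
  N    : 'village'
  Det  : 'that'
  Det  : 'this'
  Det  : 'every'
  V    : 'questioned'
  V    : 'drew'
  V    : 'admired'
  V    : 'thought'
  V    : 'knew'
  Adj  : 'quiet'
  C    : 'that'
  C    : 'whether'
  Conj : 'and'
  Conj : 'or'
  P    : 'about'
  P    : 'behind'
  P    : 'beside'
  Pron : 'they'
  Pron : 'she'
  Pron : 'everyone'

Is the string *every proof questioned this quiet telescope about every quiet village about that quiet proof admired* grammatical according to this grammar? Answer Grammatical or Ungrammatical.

For S → NP VP, the only prefix that parses as NP is 'every proof', but the remainder 'questioned this quiet telescope about every quiet village about that quiet proof admired' is not a VP under these rules. The alternative S rule S → S Conj S likewise has no satisfying split.

Ungrammatical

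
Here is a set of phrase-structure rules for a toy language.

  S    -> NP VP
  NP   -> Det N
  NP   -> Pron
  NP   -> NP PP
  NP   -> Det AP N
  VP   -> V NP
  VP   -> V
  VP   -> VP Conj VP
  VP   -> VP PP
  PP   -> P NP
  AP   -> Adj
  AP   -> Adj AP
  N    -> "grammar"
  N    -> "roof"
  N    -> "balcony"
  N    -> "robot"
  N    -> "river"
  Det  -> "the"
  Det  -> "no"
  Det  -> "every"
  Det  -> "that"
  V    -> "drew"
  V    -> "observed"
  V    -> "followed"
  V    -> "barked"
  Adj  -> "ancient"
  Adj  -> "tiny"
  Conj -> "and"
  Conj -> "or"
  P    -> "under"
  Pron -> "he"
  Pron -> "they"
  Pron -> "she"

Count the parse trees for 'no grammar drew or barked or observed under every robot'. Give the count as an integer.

5

Two of the 5 distinct bracketings:
[S [NP [Det no] [N grammar]] [VP [VP [V drew]] [Conj or] [VP [VP [V barked]] [Conj or] [VP [VP [V observed]] [PP [P under] [NP [Det every] [N robot]]]]]]]
[S [NP [Det no] [N grammar]] [VP [VP [V drew]] [Conj or] [VP [VP [VP [V barked]] [Conj or] [VP [V observed]]] [PP [P under] [NP [Det every] [N robot]]]]]]
The trees differ in how a recursive rule is bracketed over the same span.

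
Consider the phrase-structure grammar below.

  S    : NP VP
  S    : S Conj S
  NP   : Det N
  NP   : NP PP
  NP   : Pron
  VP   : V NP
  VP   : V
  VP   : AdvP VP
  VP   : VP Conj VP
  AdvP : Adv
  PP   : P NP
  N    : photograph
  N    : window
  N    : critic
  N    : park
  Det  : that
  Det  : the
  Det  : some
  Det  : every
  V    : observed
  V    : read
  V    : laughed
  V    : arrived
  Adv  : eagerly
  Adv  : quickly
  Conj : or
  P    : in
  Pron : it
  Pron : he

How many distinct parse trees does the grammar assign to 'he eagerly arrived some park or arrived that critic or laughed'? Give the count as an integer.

Two of the 5 distinct bracketings:
[S [NP [Pron he]] [VP [AdvP [Adv eagerly]] [VP [VP [V arrived] [NP [Det some] [N park]]] [Conj or] [VP [VP [V arrived] [NP [Det that] [N critic]]] [Conj or] [VP [V laughed]]]]]]
[S [NP [Pron he]] [VP [AdvP [Adv eagerly]] [VP [VP [VP [V arrived] [NP [Det some] [N park]]] [Conj or] [VP [V arrived] [NP [Det that] [N critic]]]] [Conj or] [VP [V laughed]]]]]
The trees differ in how a recursive rule is bracketed over the same span.

5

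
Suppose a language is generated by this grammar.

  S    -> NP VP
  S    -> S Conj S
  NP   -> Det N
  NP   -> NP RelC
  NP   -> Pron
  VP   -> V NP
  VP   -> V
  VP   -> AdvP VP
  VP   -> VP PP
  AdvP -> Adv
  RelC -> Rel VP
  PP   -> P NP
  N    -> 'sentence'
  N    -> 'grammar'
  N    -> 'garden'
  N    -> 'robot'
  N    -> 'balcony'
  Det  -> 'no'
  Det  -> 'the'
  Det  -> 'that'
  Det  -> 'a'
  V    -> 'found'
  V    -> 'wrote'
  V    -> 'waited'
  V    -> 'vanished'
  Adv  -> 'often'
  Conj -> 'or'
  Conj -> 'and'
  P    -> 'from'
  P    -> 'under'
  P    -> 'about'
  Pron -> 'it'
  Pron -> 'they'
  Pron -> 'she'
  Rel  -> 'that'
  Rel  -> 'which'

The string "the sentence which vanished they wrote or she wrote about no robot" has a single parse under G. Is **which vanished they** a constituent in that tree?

[S [S [NP [NP [Det the] [N sentence]] [RelC [Rel which] [VP [V vanished] [NP [Pron they]]]]] [VP [V wrote]]] [Conj or] [S [NP [Pron she]] [VP [VP [V wrote]] [PP [P about] [NP [Det no] [N robot]]]]]]
The words 'which vanished they' are exhaustively dominated by a single RelC node (built by RelC → Rel VP), so they form a constituent.

Yes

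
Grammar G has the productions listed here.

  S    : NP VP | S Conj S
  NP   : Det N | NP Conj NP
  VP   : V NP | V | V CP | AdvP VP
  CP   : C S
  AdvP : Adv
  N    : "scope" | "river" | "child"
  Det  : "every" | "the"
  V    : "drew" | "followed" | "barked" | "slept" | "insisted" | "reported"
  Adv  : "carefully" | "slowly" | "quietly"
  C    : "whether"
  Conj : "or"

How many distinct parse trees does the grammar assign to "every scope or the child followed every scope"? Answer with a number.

[S [NP [NP [Det every] [N scope]] [Conj or] [NP [Det the] [N child]]] [VP [V followed] [NP [Det every] [N scope]]]]
No rule offers an alternative attachment or grouping for any span, so this is the only derivation.

1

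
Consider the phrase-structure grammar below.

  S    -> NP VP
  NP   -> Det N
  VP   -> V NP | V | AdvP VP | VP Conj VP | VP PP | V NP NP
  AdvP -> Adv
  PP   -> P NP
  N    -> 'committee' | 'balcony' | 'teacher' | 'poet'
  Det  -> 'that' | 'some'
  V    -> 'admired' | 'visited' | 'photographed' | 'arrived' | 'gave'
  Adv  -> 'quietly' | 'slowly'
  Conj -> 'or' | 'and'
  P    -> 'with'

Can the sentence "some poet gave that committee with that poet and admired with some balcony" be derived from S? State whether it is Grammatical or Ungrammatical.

Grammatical

[S [NP [Det some] [N poet]] [VP [VP [VP [V gave] [NP [Det that] [N committee]]] [PP [P with] [NP [Det that] [N poet]]]] [Conj and] [VP [VP [V admired]] [PP [P with] [NP [Det some] [N balcony]]]]]]
The bracketing above is licensed at every node by one of the given productions, with S at the root.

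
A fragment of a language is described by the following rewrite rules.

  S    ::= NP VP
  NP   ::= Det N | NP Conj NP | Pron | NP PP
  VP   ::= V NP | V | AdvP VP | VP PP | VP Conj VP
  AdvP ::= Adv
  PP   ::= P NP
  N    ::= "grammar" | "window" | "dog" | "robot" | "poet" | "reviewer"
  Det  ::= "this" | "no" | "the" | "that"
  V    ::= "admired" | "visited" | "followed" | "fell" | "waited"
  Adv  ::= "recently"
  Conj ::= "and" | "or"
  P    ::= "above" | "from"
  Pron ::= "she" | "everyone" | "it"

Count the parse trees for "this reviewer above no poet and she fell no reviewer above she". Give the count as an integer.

4

Two of the 4 distinct bracketings:
[S [NP [NP [NP [Det this] [N reviewer]] [PP [P above] [NP [Det no] [N poet]]]] [Conj and] [NP [Pron she]]] [VP [V fell] [NP [NP [Det no] [N reviewer]] [PP [P above] [NP [Pron she]]]]]]
[S [NP [NP [NP [Det this] [N reviewer]] [PP [P above] [NP [Det no] [N poet]]]] [Conj and] [NP [Pron she]]] [VP [VP [V fell] [NP [Det no] [N reviewer]]] [PP [P above] [NP [Pron she]]]]]
The difference turns on whether VP → VP PP is used at the relevant span, versus an alternative expansion of VP.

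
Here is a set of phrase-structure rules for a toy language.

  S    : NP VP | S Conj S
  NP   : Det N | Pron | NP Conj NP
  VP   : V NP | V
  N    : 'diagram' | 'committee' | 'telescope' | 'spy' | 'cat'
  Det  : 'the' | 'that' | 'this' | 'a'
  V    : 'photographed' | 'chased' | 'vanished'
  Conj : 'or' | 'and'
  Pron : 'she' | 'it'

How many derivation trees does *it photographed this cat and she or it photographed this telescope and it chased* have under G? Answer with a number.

Two of the 4 distinct bracketings:
[S [S [NP [Pron it]] [VP [V photographed] [NP [Det this] [N cat]]]] [Conj and] [S [S [NP [NP [Pron she]] [Conj or] [NP [Pron it]]] [VP [V photographed] [NP [Det this] [N telescope]]]] [Conj and] [S [NP [Pron it]] [VP [V chased]]]]]
[S [S [NP [Pron it]] [VP [V photographed] [NP [NP [Det this] [N cat]] [Conj and] [NP [Pron she]]]]] [Conj or] [S [S [NP [Pron it]] [VP [V photographed] [NP [Det this] [N telescope]]]] [Conj and] [S [NP [Pron it]] [VP [V chased]]]]]
The trees differ in how a recursive rule is bracketed over the same span.

4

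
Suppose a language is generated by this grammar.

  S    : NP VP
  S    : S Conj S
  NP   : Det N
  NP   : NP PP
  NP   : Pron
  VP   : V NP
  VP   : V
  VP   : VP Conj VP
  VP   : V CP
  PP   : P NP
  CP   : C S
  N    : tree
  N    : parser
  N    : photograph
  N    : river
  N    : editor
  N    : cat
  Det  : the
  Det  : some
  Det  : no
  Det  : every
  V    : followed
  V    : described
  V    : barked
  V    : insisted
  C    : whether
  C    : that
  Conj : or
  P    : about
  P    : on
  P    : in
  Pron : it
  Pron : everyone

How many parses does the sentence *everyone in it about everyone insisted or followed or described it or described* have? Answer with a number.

Two of the 10 distinct bracketings:
[S [NP [NP [Pron everyone]] [PP [P in] [NP [NP [Pron it]] [PP [P about] [NP [Pron everyone]]]]]] [VP [VP [V insisted]] [Conj or] [VP [VP [V followed]] [Conj or] [VP [VP [V described] [NP [Pron it]]] [Conj or] [VP [V described]]]]]]
[S [NP [NP [Pron everyone]] [PP [P in] [NP [NP [Pron it]] [PP [P about] [NP [Pron everyone]]]]]] [VP [VP [V insisted]] [Conj or] [VP [VP [VP [V followed]] [Conj or] [VP [V described] [NP [Pron it]]]] [Conj or] [VP [V described]]]]]
The trees differ in how a recursive rule is bracketed over the same span.

10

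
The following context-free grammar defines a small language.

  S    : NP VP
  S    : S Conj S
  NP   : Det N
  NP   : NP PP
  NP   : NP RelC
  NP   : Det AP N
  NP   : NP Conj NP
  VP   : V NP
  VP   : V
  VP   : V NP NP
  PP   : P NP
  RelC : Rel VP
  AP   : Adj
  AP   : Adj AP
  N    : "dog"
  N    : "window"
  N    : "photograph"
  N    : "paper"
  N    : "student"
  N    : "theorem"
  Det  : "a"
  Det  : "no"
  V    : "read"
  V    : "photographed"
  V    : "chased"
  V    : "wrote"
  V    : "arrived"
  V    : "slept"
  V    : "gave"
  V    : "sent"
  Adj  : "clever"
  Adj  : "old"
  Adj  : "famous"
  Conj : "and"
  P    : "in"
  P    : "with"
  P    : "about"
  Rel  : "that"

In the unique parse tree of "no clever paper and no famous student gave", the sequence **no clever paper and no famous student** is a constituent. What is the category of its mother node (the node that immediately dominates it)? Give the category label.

S

S
  NP
    NP
      Det: no
      AP
        Adj: clever
      N: paper
    Conj: and
    NP
      Det: no
      AP
        Adj: famous
      N: student
  VP
    V: gave
The span 'no clever paper and no famous student' is the NP node built by NP → NP Conj NP.
Its mother is the S built by S → NP VP.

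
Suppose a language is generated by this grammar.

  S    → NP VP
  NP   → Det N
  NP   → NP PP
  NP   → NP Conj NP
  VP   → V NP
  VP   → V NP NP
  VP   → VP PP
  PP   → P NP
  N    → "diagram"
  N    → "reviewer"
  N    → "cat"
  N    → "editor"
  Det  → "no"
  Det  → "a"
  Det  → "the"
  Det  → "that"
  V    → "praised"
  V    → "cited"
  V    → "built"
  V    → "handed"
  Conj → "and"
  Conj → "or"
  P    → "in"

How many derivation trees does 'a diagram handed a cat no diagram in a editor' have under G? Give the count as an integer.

2

The two bracketings:
[S [NP [Det a] [N diagram]] [VP [V handed] [NP [Det a] [N cat]] [NP [NP [Det no] [N diagram]] [PP [P in] [NP [Det a] [N editor]]]]]]
[S [NP [Det a] [N diagram]] [VP [VP [V handed] [NP [Det a] [N cat]] [NP [Det no] [N diagram]]] [PP [P in] [NP [Det a] [N editor]]]]]
The difference turns on whether NP → NP PP is used at the relevant span, versus an alternative expansion of NP.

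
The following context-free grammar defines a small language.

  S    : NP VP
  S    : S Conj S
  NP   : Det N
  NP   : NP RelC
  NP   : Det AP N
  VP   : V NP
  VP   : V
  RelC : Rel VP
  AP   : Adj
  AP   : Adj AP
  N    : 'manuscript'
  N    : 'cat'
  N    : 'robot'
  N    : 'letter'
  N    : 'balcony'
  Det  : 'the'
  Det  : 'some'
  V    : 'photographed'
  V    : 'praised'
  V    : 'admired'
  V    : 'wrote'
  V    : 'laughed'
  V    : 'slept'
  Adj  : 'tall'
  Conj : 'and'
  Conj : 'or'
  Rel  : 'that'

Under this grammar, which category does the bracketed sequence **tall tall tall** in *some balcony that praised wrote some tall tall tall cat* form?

S
  NP
    NP
      Det: some
      N: balcony
    RelC
      Rel: that
      VP
        V: praised
  VP
    V: wrote
    NP
      Det: some
      AP
        Adj: tall
        AP
          Adj: tall
          AP
            Adj: tall
      N: cat
The span 'tall tall tall' is the AP node built by AP → Adj AP.

AP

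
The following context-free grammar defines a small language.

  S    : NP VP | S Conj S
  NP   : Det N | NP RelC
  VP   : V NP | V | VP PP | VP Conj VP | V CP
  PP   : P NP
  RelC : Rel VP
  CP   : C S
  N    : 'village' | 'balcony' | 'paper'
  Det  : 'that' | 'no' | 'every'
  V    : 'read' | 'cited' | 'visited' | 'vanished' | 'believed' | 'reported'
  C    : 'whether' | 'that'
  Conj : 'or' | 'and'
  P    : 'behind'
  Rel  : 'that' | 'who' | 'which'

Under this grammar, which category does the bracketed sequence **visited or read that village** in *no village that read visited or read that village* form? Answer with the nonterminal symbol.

S
  NP
    NP
      Det: no
      N: village
    RelC
      Rel: that
      VP
        V: read
  VP
    VP
      V: visited
    Conj: or
    VP
      V: read
      NP
        Det: that
        N: village
The span 'visited or read that village' is the VP node built by VP → VP Conj VP.

VP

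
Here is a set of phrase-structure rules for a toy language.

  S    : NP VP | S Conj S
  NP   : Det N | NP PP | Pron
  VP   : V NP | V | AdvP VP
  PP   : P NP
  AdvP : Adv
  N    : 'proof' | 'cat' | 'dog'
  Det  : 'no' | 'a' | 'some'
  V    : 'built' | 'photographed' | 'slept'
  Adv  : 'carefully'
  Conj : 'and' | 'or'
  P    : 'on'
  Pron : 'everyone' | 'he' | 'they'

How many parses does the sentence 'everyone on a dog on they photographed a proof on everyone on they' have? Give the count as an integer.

4

Two of the 4 distinct bracketings:
[S [NP [NP [Pron everyone]] [PP [P on] [NP [NP [Det a] [N dog]] [PP [P on] [NP [Pron they]]]]]] [VP [V photographed] [NP [NP [Det a] [N proof]] [PP [P on] [NP [NP [Pron everyone]] [PP [P on] [NP [Pron they]]]]]]]]
[S [NP [NP [Pron everyone]] [PP [P on] [NP [NP [Det a] [N dog]] [PP [P on] [NP [Pron they]]]]]] [VP [V photographed] [NP [NP [NP [Det a] [N proof]] [PP [P on] [NP [Pron everyone]]]] [PP [P on] [NP [Pron they]]]]]]
The trees differ in how a recursive rule is bracketed over the same span.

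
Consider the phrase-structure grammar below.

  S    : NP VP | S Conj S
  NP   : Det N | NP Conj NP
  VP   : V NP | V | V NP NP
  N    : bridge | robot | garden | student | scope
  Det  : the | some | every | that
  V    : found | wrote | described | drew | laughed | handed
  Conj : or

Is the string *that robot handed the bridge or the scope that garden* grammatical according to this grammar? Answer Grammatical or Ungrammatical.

Grammatical

S
  NP
    Det: that
    N: robot
  VP
    V: handed
    NP
      NP
        Det: the
        N: bridge
      Conj: or
      NP
        Det: the
        N: scope
    NP
      Det: that
      N: garden
Every word is introduced by a lexical rule and the phrasal rules combine the resulting categories into a single S.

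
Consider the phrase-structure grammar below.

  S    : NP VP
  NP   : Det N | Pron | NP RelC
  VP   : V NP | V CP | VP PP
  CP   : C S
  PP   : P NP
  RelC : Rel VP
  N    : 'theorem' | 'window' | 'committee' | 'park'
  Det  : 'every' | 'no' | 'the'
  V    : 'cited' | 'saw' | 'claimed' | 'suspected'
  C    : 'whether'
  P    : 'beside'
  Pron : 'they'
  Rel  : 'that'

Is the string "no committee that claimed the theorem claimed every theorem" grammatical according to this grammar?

[S [NP [NP [Det no] [N committee]] [RelC [Rel that] [VP [V claimed] [NP [Det the] [N theorem]]]]] [VP [V claimed] [NP [Det every] [N theorem]]]]
Each bracket corresponds to one application of a listed rule, so the string is derivable from S.

Grammatical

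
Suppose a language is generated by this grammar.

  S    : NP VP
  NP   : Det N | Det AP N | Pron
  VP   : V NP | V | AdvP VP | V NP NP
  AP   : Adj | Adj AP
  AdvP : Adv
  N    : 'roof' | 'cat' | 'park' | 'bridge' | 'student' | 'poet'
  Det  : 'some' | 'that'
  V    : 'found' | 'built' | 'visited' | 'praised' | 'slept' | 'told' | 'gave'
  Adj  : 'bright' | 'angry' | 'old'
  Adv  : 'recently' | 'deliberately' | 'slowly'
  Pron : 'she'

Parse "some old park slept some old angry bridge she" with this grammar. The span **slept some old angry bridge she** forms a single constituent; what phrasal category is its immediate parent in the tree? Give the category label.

[S [NP [Det some] [AP [Adj old]] [N park]] [VP [V slept] [NP [Det some] [AP [Adj old] [AP [Adj angry]]] [N bridge]] [NP [Pron she]]]]
The span 'slept some old angry bridge she' is the VP node built by VP → V NP NP.
Its mother is the S built by S → NP VP.

S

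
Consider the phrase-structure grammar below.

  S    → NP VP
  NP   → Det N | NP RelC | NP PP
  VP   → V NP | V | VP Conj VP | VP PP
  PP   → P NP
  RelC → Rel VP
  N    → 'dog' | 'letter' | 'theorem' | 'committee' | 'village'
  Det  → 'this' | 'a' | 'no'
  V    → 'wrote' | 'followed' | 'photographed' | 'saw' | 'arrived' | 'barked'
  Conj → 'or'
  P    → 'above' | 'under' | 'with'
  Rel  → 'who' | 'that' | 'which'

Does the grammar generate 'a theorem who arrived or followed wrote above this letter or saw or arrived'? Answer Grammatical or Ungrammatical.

[S [NP [NP [Det a] [N theorem]] [RelC [Rel who] [VP [VP [V arrived]] [Conj or] [VP [V followed]]]]] [VP [VP [VP [V wrote]] [PP [P above] [NP [Det this] [N letter]]]] [Conj or] [VP [VP [V saw]] [Conj or] [VP [V arrived]]]]]
Every word is introduced by a lexical rule and the phrasal rules combine the resulting categories into a single S.

Grammatical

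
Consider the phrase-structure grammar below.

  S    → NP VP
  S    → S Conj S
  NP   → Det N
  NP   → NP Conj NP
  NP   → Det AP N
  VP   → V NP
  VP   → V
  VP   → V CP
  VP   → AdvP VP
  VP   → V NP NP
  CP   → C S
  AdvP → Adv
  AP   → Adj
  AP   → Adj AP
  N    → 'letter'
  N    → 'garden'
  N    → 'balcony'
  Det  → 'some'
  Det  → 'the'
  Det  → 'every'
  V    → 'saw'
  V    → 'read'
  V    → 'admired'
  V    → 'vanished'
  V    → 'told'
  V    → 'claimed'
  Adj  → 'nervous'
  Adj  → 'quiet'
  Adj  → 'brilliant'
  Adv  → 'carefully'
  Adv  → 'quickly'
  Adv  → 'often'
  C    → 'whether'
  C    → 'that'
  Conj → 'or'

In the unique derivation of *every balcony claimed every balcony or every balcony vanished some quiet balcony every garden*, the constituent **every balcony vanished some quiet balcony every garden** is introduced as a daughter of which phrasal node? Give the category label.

S
  S
    NP
      Det: every
      N: balcony
    VP
      V: claimed
      NP
        Det: every
        N: balcony
  Conj: or
  S
    NP
      Det: every
      N: balcony
    VP
      V: vanished
      NP
        Det: some
        AP
          Adj: quiet
        N: balcony
      NP
        Det: every
        N: garden
The span 'every balcony vanished some quiet balcony every garden' is the S node built by S → NP VP.
Its mother is the S built by S → S Conj S.

S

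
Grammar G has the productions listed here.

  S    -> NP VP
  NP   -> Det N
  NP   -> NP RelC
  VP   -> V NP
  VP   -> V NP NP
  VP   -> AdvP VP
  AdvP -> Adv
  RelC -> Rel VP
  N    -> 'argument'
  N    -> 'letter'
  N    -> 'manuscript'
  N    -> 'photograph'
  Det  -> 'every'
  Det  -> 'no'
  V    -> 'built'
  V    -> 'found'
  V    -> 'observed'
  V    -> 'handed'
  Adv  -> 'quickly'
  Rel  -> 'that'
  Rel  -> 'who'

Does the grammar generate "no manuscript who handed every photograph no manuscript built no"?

Ungrammatical

For S → NP VP, every NP-prefix leaves a non-VP remainder: after 'no manuscript' the remainder is not a VP; after 'no manuscript who handed every photograph' the remainder is not a VP; after 'no manuscript who handed every photograph no manuscript' the remainder is not a VP.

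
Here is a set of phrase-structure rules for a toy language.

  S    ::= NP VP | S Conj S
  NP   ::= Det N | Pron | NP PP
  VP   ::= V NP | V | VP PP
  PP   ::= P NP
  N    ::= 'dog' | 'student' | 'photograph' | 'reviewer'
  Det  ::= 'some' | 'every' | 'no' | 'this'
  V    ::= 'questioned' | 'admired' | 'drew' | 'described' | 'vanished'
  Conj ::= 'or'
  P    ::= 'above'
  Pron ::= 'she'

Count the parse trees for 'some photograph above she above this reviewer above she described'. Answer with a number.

Two of the 5 distinct bracketings:
[S [NP [NP [Det some] [N photograph]] [PP [P above] [NP [NP [Pron she]] [PP [P above] [NP [NP [Det this] [N reviewer]] [PP [P above] [NP [Pron she]]]]]]]] [VP [V described]]]
[S [NP [NP [Det some] [N photograph]] [PP [P above] [NP [NP [NP [Pron she]] [PP [P above] [NP [Det this] [N reviewer]]]] [PP [P above] [NP [Pron she]]]]]] [VP [V described]]]
The trees differ in how a recursive rule is bracketed over the same span.

5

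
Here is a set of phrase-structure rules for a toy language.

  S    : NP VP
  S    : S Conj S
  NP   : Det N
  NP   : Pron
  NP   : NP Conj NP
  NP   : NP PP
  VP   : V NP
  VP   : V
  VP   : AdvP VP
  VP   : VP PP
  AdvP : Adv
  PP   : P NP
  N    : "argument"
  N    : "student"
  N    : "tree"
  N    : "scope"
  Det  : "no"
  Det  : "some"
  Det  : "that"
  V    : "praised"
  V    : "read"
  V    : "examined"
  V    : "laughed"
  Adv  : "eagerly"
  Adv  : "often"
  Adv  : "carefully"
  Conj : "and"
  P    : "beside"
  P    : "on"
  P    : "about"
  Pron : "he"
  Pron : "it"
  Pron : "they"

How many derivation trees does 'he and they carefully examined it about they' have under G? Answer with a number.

Two of the 3 distinct bracketings:
[S [NP [NP [Pron he]] [Conj and] [NP [Pron they]]] [VP [AdvP [Adv carefully]] [VP [V examined] [NP [NP [Pron it]] [PP [P about] [NP [Pron they]]]]]]]
[S [NP [NP [Pron he]] [Conj and] [NP [Pron they]]] [VP [AdvP [Adv carefully]] [VP [VP [V examined] [NP [Pron it]]] [PP [P about] [NP [Pron they]]]]]]
The difference turns on whether NP → NP PP is used at the relevant span, versus an alternative expansion of NP.

3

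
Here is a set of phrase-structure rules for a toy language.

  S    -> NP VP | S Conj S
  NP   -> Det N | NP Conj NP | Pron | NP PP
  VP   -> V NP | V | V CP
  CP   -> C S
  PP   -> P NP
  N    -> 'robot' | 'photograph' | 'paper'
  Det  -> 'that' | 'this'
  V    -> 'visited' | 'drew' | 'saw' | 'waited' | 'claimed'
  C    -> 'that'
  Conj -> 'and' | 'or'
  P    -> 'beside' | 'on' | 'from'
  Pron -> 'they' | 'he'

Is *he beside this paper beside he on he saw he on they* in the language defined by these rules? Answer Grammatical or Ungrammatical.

[S [NP [NP [Pron he]] [PP [P beside] [NP [NP [Det this] [N paper]] [PP [P beside] [NP [NP [Pron he]] [PP [P on] [NP [Pron he]]]]]]]] [VP [V saw] [NP [NP [Pron he]] [PP [P on] [NP [Pron they]]]]]]
Every word is introduced by a lexical rule and the phrasal rules combine the resulting categories into a single S.

Grammatical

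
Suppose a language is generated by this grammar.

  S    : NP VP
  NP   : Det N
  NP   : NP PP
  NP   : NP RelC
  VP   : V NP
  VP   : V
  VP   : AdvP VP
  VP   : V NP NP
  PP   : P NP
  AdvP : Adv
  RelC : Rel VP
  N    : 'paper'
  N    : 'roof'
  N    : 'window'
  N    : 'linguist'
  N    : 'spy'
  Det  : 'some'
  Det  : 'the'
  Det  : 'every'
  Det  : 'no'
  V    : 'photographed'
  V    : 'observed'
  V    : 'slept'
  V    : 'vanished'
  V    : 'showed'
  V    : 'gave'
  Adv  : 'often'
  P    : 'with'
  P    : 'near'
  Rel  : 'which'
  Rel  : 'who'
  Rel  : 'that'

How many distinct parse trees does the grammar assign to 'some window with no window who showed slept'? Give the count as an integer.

2

The two bracketings:
[S [NP [NP [Det some] [N window]] [PP [P with] [NP [NP [Det no] [N window]] [RelC [Rel who] [VP [V showed]]]]]] [VP [V slept]]]
[S [NP [NP [NP [Det some] [N window]] [PP [P with] [NP [Det no] [N window]]]] [RelC [Rel who] [VP [V showed]]]] [VP [V slept]]]
The trees differ in how a recursive rule is bracketed over the same span.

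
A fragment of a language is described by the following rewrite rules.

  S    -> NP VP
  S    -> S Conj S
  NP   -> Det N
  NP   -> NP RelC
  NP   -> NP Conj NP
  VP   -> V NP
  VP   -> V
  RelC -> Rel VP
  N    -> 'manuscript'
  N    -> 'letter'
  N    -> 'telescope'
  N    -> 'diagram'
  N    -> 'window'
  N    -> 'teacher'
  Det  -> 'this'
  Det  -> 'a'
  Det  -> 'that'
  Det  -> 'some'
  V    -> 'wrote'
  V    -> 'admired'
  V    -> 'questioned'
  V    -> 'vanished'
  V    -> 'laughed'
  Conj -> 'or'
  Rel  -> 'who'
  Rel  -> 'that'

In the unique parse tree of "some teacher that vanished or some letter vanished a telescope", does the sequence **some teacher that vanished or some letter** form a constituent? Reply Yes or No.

Yes

[S [NP [NP [NP [Det some] [N teacher]] [RelC [Rel that] [VP [V vanished]]]] [Conj or] [NP [Det some] [N letter]]] [VP [V vanished] [NP [Det a] [N telescope]]]]
The words 'some teacher that vanished or some letter' are exhaustively dominated by a single NP node (built by NP → NP Conj NP), so they form a constituent.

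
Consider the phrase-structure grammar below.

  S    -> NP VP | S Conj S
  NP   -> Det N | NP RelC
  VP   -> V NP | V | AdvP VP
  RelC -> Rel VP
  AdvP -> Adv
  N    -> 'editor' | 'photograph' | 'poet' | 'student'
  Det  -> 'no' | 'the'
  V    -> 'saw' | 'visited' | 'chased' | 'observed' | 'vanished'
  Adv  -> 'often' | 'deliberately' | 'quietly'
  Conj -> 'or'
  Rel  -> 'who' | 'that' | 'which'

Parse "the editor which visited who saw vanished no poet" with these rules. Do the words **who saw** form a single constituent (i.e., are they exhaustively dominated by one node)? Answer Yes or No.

[S [NP [NP [NP [Det the] [N editor]] [RelC [Rel which] [VP [V visited]]]] [RelC [Rel who] [VP [V saw]]]] [VP [V vanished] [NP [Det no] [N poet]]]]
The words 'who saw' are exhaustively dominated by a single RelC node (built by RelC → Rel VP), so they form a constituent.

Yes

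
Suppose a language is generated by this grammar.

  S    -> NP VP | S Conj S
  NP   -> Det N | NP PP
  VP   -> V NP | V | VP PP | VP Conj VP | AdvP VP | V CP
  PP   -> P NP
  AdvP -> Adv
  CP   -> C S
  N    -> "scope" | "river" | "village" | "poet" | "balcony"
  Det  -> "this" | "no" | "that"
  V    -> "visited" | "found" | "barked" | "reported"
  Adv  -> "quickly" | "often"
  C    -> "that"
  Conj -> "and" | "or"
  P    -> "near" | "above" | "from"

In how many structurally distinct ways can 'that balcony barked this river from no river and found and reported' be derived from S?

4

Two of the 4 distinct bracketings:
[S [NP [Det that] [N balcony]] [VP [VP [V barked] [NP [NP [Det this] [N river]] [PP [P from] [NP [Det no] [N river]]]]] [Conj and] [VP [VP [V found]] [Conj and] [VP [V reported]]]]]
[S [NP [Det that] [N balcony]] [VP [VP [VP [V barked] [NP [Det this] [N river]]] [PP [P from] [NP [Det no] [N river]]]] [Conj and] [VP [VP [V found]] [Conj and] [VP [V reported]]]]]
The difference turns on whether NP → NP PP is used at the relevant span, versus an alternative expansion of NP.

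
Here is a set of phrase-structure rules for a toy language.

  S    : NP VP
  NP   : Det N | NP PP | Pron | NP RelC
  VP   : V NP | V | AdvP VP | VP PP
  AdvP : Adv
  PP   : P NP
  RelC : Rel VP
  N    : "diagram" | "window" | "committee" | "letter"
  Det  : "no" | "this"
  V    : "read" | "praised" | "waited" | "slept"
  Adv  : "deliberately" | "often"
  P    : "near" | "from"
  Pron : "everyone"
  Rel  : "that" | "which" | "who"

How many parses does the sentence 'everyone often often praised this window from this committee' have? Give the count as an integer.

4

Two of the 4 distinct bracketings:
[S [NP [Pron everyone]] [VP [AdvP [Adv often]] [VP [AdvP [Adv often]] [VP [V praised] [NP [NP [Det this] [N window]] [PP [P from] [NP [Det this] [N committee]]]]]]]]
[S [NP [Pron everyone]] [VP [AdvP [Adv often]] [VP [AdvP [Adv often]] [VP [VP [V praised] [NP [Det this] [N window]]] [PP [P from] [NP [Det this] [N committee]]]]]]]
The difference turns on whether NP → NP PP is used at the relevant span, versus an alternative expansion of NP.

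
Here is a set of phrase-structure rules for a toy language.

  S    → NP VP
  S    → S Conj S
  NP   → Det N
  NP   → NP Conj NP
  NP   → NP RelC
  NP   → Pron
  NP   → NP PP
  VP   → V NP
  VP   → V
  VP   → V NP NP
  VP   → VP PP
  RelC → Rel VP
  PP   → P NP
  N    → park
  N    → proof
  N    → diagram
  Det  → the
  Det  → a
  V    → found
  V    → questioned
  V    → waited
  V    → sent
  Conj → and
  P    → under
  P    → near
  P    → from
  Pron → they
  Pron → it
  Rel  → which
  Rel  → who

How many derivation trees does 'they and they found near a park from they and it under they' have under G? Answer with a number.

10

Two of the 10 distinct bracketings:
[S [NP [NP [Pron they]] [Conj and] [NP [Pron they]]] [VP [VP [V found]] [PP [P near] [NP [NP [NP [Det a] [N park]] [PP [P from] [NP [Pron they]]]] [Conj and] [NP [NP [Pron it]] [PP [P under] [NP [Pron they]]]]]]]]
[S [NP [NP [Pron they]] [Conj and] [NP [Pron they]]] [VP [VP [V found]] [PP [P near] [NP [NP [Det a] [N park]] [PP [P from] [NP [NP [Pron they]] [Conj and] [NP [NP [Pron it]] [PP [P under] [NP [Pron they]]]]]]]]]]
The trees differ in how a recursive rule is bracketed over the same span.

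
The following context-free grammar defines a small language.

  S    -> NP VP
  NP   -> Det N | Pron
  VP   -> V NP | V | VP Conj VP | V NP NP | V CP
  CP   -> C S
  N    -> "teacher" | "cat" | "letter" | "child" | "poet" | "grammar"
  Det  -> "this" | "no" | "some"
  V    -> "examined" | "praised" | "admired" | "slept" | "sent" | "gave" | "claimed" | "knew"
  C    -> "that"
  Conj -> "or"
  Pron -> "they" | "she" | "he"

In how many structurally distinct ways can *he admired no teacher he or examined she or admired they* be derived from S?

2

The two bracketings:
[S [NP [Pron he]] [VP [VP [V admired] [NP [Det no] [N teacher]] [NP [Pron he]]] [Conj or] [VP [VP [V examined] [NP [Pron she]]] [Conj or] [VP [V admired] [NP [Pron they]]]]]]
[S [NP [Pron he]] [VP [VP [VP [V admired] [NP [Det no] [N teacher]] [NP [Pron he]]] [Conj or] [VP [V examined] [NP [Pron she]]]] [Conj or] [VP [V admired] [NP [Pron they]]]]]
The trees differ in how a recursive rule is bracketed over the same span.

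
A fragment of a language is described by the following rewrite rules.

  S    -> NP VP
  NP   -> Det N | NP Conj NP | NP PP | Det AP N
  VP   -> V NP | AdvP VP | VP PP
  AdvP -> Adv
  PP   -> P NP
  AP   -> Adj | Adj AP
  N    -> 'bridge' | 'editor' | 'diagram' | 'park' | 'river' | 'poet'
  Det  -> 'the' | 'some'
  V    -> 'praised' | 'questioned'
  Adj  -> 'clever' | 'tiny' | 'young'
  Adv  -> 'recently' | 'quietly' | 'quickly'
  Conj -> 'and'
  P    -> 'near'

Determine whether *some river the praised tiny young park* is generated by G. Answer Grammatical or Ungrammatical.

An N word can never sit immediately before a Det word in any string this grammar generates, so the substring 'river the' rules out a derivation.

Ungrammatical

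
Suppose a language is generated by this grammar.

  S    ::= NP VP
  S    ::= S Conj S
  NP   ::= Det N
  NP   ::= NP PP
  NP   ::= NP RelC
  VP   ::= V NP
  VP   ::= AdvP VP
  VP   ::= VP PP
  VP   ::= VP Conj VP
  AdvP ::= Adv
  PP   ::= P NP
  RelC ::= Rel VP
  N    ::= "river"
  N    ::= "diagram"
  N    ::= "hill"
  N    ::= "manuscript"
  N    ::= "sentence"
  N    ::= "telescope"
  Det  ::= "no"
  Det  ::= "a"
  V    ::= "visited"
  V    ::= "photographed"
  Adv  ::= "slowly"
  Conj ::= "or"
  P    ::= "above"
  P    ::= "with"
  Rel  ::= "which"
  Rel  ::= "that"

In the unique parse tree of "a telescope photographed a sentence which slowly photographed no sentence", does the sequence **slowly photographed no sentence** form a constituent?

Yes

[S [NP [Det a] [N telescope]] [VP [V photographed] [NP [NP [Det a] [N sentence]] [RelC [Rel which] [VP [AdvP [Adv slowly]] [VP [V photographed] [NP [Det no] [N sentence]]]]]]]]
The words 'slowly photographed no sentence' are exhaustively dominated by a single VP node (built by VP → AdvP VP), so they form a constituent.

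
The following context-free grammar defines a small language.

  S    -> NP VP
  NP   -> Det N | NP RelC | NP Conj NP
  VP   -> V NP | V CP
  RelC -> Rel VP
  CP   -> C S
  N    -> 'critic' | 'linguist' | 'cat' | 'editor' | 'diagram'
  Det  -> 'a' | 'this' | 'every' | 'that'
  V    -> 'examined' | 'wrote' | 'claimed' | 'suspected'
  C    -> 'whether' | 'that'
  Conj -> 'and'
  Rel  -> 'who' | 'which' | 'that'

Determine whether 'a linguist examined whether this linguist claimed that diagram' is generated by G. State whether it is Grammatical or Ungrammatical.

S
  NP
    Det: a
    N: linguist
  VP
    V: examined
    CP
      C: whether
      S
        NP
          Det: this
          N: linguist
        VP
          V: claimed
          NP
            Det: that
            N: diagram
The bracketing above is licensed at every node by one of the given productions, with S at the root.

Grammatical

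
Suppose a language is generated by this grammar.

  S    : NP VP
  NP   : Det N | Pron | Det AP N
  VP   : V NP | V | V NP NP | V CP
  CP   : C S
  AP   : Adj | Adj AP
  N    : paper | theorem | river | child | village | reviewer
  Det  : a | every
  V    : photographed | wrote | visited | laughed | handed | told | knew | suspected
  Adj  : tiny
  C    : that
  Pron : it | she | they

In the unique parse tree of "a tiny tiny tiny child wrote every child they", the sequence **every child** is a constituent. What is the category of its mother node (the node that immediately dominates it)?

[S [NP [Det a] [AP [Adj tiny] [AP [Adj tiny] [AP [Adj tiny]]]] [N child]] [VP [V wrote] [NP [Det every] [N child]] [NP [Pron they]]]]
The span 'every child' is the NP node built by NP → Det N.
Its mother is the VP built by VP → V NP NP.

VP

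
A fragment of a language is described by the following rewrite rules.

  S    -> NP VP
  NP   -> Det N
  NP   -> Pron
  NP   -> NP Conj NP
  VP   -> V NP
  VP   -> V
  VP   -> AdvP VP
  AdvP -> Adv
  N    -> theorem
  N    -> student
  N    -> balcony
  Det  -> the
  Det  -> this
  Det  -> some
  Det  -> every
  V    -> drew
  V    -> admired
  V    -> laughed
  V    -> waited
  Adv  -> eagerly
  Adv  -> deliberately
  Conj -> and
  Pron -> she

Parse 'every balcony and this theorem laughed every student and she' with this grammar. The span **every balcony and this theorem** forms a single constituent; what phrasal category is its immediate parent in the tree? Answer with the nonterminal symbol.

[S [NP [NP [Det every] [N balcony]] [Conj and] [NP [Det this] [N theorem]]] [VP [V laughed] [NP [NP [Det every] [N student]] [Conj and] [NP [Pron she]]]]]
The span 'every balcony and this theorem' is the NP node built by NP → NP Conj NP.
Its mother is the S built by S → NP VP.

S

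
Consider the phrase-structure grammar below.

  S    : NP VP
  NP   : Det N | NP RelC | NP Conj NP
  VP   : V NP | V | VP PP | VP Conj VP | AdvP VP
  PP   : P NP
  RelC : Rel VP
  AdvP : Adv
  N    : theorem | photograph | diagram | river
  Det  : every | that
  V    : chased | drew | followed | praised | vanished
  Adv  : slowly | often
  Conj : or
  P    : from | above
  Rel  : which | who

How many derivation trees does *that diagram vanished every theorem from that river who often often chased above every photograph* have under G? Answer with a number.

4

Two of the 4 distinct bracketings:
[S [NP [Det that] [N diagram]] [VP [VP [V vanished] [NP [Det every] [N theorem]]] [PP [P from] [NP [NP [Det that] [N river]] [RelC [Rel who] [VP [VP [AdvP [Adv often]] [VP [AdvP [Adv often]] [VP [V chased]]]] [PP [P above] [NP [Det every] [N photograph]]]]]]]]]
[S [NP [Det that] [N diagram]] [VP [VP [V vanished] [NP [Det every] [N theorem]]] [PP [P from] [NP [NP [Det that] [N river]] [RelC [Rel who] [VP [AdvP [Adv often]] [VP [VP [AdvP [Adv often]] [VP [V chased]]] [PP [P above] [NP [Det every] [N photograph]]]]]]]]]]
The trees differ in how a recursive rule is bracketed over the same span.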